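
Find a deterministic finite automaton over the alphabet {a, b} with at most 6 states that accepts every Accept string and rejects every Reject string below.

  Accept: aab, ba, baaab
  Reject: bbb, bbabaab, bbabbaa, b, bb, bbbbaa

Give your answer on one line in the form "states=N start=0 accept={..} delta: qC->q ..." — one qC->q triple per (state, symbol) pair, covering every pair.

State merging on the prefix tree: take the shortest (then alphabetical) example prefix whose next move is undefined and point that move at state 0, else 1, else 2, ...; a target is out if some Accept/Reject pair would then sit in one state with the same input left (inseparable). If every existing state is out, open a new one.
a: 0a undefined. 0a->0: no, aab/b meet in 0 with "b" left. Open state 1: 0a->1.
b: 0b undefined. 0b->0: ok.
aa: 1a undefined. 1a->0: no, aab/bbb meet in 0. 1a->1: no, ba/bbbbaa meet in 1. Open state 2: 1a->2.
aab: 2b undefined. 2b->0: no, aab/bbb meet in 0. 2b->1: ok.
baaa: 2a undefined. 2a->0: no, baaab/bbb meet in 0. 2a->1: ok.
bbab: 1b undefined. 1b->0: no, aab/bbabaab meet in 1. 1b->1: no, aab/bbabaab meet in 1. 1b->2: no, aab/bbabaab meet in 1. Open state 3: 1b->3.
bbaba: 3a undefined. 3a->0: no, baaab/bbabaab meet in 3. 3a->1: no, aab/bbabaab meet in 1. 3a->2: no, baaab/bbabaab meet in 3. 3a->3: ok.
bbabb: 3b undefined. 3b->0: ok.
All examples now run through 4 states with every (state, symbol) defined. Accept strings end in {1,3}, Reject strings end in {0,2}; accept={1,3}.

states=4 start=0 accept={1,3} delta: 0a->1 0b->0 1a->2 1b->3 2a->1 2b->1 3a->3 3b->0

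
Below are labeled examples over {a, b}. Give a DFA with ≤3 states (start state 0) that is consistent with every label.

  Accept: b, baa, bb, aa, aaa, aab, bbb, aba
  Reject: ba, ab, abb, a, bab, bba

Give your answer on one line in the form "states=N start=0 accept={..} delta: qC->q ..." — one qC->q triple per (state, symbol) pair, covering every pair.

Fold the examples into a partial DFA from state 0: repeatedly fix the first undefined (state, symbol) met by the shortest-then-alphabetical prefix, trying targets in increasing order and rejecting any under which an Accept and a Reject string meet in one state with the same remainder; add a state when all current targets are rejected. Accepting states are where Accept strings end.
a: 0a undefined. 0a->0: no, b/ab meet in 0 with "b" left. Open state 1: 0a->1.
b: 0b undefined. 0b->0: ok.
aa: 1a undefined. 1a->0: no, aaa/ba meet in 1. 1a->1: no, baa/ba meet in 1. Open state 2: 1a->2.
ab: 1b undefined. 1b->0: no, b/ab meet in 0. 1b->1: ok.
aaa: 2a undefined. 2a->0: ok.
aab: 2b undefined. 2b->0: ok.
All examples now run through 3 states with every (state, symbol) defined. Accept strings end in {0,2}, Reject strings end in {1}; accept={0,2}.

states=3 start=0 accept={0,2} delta: 0a->1 0b->0 1a->2 1b->1 2a->0 2b->0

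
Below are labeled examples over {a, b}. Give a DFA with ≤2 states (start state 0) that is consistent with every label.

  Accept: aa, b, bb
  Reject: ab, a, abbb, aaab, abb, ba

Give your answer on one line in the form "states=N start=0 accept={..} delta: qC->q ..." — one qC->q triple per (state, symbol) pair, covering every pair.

states=2 start=0 accept={0} delta: 0a->1 0b->0 1a->0 1b->1

Fold the examples into a partial DFA from state 0: repeatedly fix the first undefined (state, symbol) met by the shortest-then-alphabetical prefix, trying targets in increasing order and rejecting any under which an Accept and a Reject string meet in one state with the same remainder; add a state when all current targets are rejected. Accepting states are where Accept strings end.
a: 0a undefined. 0a->0: no, aa/a meet in 0. Open state 1: 0a->1.
b: 0b undefined. 0b->0: ok.
aa: 1a undefined. 1a->0: ok.
ab: 1b undefined. 1b->0: no, aa/ab meet in 0. 1b->1: ok.
All examples now run through 2 states with every (state, symbol) defined. Accept strings end in {0}, Reject strings end in {1}; accept={0}.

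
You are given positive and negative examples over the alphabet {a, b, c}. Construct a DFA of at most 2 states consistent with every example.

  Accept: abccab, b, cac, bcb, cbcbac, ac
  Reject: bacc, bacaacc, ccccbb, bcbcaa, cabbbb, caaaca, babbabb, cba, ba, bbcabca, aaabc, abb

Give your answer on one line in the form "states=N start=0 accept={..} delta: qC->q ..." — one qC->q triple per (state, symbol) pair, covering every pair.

State merging on the prefix tree: take the shortest (then alphabetical) example prefix whose next move is undefined and point that move at state 0, else 1, else 2, ...; a target is out if some Accept/Reject pair would then sit in one state with the same input left (inseparable). If every existing state is out, open a new one.
a: 0a undefined. 0a->0: ok.
b: 0b undefined. 0b->0: no, b/babbabb meet in 0. Open state 1: 0b->1.
c: 0c undefined. 0c->0: no, cac/caaaca meet in 0. 0c->1: ok.
ba: 1a undefined. 1a->0: ok.
bb: 1b undefined. 1b->0: ok.
bc: 1c undefined. 1c->0: ok.
All examples now run through 2 states with every (state, symbol) defined. Accept strings end in {1}, Reject strings end in {0}; accept={1}.

states=2 start=0 accept={1} delta: 0a->0 0b->1 0c->1 1a->0 1b->0 1c->0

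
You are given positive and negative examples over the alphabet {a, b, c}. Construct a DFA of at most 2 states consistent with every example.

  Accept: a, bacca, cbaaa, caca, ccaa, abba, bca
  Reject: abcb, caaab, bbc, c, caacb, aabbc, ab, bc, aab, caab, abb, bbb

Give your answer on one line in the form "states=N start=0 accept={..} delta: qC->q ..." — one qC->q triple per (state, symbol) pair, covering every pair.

Fold the examples into a partial DFA from state 0: repeatedly fix the first undefined (state, symbol) met by the shortest-then-alphabetical prefix, trying targets in increasing order and rejecting any under which an Accept and a Reject string meet in one state with the same remainder; add a state when all current targets are rejected. Accepting states are where Accept strings end.
a: 0a undefined. 0a->0: ok.
b: 0b undefined. 0b->0: no, a/ab meet in 0. Open state 1: 0b->1.
c: 0c undefined. 0c->0: no, a/c meet in 0. 0c->1: ok.
ba: 1a undefined. 1a->0: ok.
bb: 1b undefined. 1b->0: no, a/caacb meet in 0. 1b->1: ok.
bc: 1c undefined. 1c->0: no, a/bbc meet in 0. 1c->1: ok.
All examples now run through 2 states with every (state, symbol) defined. Accept strings end in {0}, Reject strings end in {1}; accept={0}.

states=2 start=0 accept={0} delta: 0a->0 0b->1 0c->1 1a->0 1b->1 1c->1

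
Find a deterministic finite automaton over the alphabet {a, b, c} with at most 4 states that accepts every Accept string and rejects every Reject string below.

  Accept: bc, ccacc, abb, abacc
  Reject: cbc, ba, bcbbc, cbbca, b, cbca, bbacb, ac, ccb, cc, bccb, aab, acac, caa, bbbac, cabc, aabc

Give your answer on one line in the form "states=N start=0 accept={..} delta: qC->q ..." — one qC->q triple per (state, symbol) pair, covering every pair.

states=4 start=0 accept={2} delta: 0a->1 0b->0 0c->2 1a->1 1b->3 1c->0 2a->1 2b->1 2c->0 3a->1 3b->2 3c->0

Grow the machine one transition at a time. Run the examples from 0; the earliest place one falls off (shortest prefix, ties alphabetical) gets sent to the lowest-numbered state that keeps every Accept/Reject pair distinguishable — a pair clashes when both reach the same state with identical unread suffix — and to a fresh state only if none does.
a: 0a undefined. 0a->0: no, bc/aabc meet in 0 with "bc" left. Open state 1: 0a->1.
b: 0b undefined. 0b->0: ok.
c: 0c undefined. 0c->0: no, bc/cbc meet in 0. 0c->1: no, bc/ba meet in 1. Open state 2: 0c->2.
aa: 1a undefined. 1a->0: no, bc/aabc meet in 2. 1a->1: ok.
ab: 1b undefined. 1b->0: no, bc/aabc meet in 2. 1b->1: no, abb/ba meet in 1. 1b->2: no, bc/aab meet in 2. Open state 3: 1b->3.
ac: 1c undefined. 1c->0: ok.
ca: 2a undefined. 2a->0: no, bc/cabc meet in 2. 2a->1: ok.
cb: 2b undefined. 2b->0: no, bc/cbc meet in 2. 2b->1: ok.
cc: 2c undefined. 2c->0: ok.
aba: 3a undefined. 3a->0: no, abacc/cbc meet in 0. 3a->1: ok.
abb: 3b undefined. 3b->0: no, abb/cbc meet in 0. 3b->1: no, abb/ba meet in 1. 3b->2: ok.
aabc: 3c undefined. 3c->0: ok.
All examples now run through 4 states with every (state, symbol) defined. Accept strings end in {2}, Reject strings end in {0,1,3}; accept={2}.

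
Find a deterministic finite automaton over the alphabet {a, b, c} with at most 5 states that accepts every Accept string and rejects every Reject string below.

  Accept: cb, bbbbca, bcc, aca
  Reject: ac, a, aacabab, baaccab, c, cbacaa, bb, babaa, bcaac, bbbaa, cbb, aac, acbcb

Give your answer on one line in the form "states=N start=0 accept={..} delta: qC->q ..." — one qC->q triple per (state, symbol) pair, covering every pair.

Fold the examples into a partial DFA from state 0: repeatedly fix the first undefined (state, symbol) met by the shortest-then-alphabetical prefix, trying targets in increasing order and rejecting any under which an Accept and a Reject string meet in one state with the same remainder; add a state when all current targets are rejected. Accepting states are where Accept strings end.
a: 0a undefined. 0a->0: ok.
b: 0b undefined. 0b->0: ok.
c: 0c undefined. 0c->0: no, cb/ac meet in 0. Open state 1: 0c->1.
cb: 1b undefined. 1b->0: no, cb/a meet in 0. 1b->1: no, cb/ac meet in 1. Open state 2: 1b->2.
aca: 1a undefined. 1a->0: no, bbbbca/a meet in 0. 1a->1: no, bbbbca/ac meet in 1. 1a->2: ok.
bcc: 1c undefined. 1c->0: no, bcc/a meet in 0. 1c->1: no, bcc/ac meet in 1. 1c->2: ok.
cba: 2a undefined. 2a->0: ok.
cbb: 2b undefined. 2b->0: ok.
acbc: 2c undefined. 2c->0: ok.
All examples now run through 3 states with every (state, symbol) defined. Accept strings end in {2}, Reject strings end in {0,1}; accept={2}.

states=3 start=0 accept={2} delta: 0a->0 0b->0 0c->1 1a->2 1b->2 1c->2 2a->0 2b->0 2c->0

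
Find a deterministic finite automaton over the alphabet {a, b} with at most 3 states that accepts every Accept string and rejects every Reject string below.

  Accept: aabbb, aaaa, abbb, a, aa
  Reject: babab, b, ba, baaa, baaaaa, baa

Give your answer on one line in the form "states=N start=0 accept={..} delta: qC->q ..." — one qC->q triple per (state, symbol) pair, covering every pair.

Grow the machine one transition at a time. Run the examples from 0; the earliest place one falls off (shortest prefix, ties alphabetical) gets sent to the lowest-numbered state that keeps every Accept/Reject pair distinguishable — a pair clashes when both reach the same state with identical unread suffix — and to a fresh state only if none does.
a: 0a undefined. 0a->0: ok.
b: 0b undefined. 0b->0: no, aabbb/babab meet in 0. Open state 1: 0b->1.
ba: 1a undefined. 1a->0: no, aaaa/ba meet in 0. 1a->1: ok.
abb: 1b undefined. 1b->0: no, aabbb/babab meet in 1. 1b->1: no, aabbb/babab meet in 1. Open state 2: 1b->2.
abbb: 2b undefined. 2b->0: ok.
baba: 2a undefined. 2a->0: ok.
All examples now run through 3 states with every (state, symbol) defined. Accept strings end in {0}, Reject strings end in {1}; accept={0}.

states=3 start=0 accept={0} delta: 0a->0 0b->1 1a->1 1b->2 2a->0 2b->0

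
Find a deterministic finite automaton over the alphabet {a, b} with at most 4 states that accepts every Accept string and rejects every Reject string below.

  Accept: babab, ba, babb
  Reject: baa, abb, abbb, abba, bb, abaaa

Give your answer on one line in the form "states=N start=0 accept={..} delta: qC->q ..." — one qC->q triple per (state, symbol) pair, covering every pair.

Fold the examples into a partial DFA from state 0: repeatedly fix the first undefined (state, symbol) met by the shortest-then-alphabetical prefix, trying targets in increasing order and rejecting any under which an Accept and a Reject string meet in one state with the same remainder; add a state when all current targets are rejected. Accepting states are where Accept strings end.
a: 0a undefined. 0a->0: ok.
b: 0b undefined. 0b->0: no, babab/baa meet in 0. Open state 1: 0b->1.
ba: 1a undefined. 1a->0: no, ba/baa meet in 0. 1a->1: no, ba/baa meet in 1. Open state 2: 1a->2.
bb: 1b undefined. 1b->0: ok.
baa: 2a undefined. 2a->0: ok.
bab: 2b undefined. 2b->0: no, babab/abbb meet in 1. 2b->1: no, babab/abbb meet in 1. 2b->2: no, babab/abbb meet in 1. Open state 3: 2b->3.
baba: 3a undefined. 3a->0: no, babab/abbb meet in 1. 3a->1: no, babab/baa meet in 0. 3a->2: ok.
babb: 3b undefined. 3b->0: no, babb/baa meet in 0. 3b->1: no, babb/abbb meet in 1. 3b->2: ok.
All examples now run through 4 states with every (state, symbol) defined. Accept strings end in {2,3}, Reject strings end in {0,1}; accept={2,3}.

states=4 start=0 accept={2,3} delta: 0a->0 0b->1 1a->2 1b->0 2a->0 2b->3 3a->2 3b->2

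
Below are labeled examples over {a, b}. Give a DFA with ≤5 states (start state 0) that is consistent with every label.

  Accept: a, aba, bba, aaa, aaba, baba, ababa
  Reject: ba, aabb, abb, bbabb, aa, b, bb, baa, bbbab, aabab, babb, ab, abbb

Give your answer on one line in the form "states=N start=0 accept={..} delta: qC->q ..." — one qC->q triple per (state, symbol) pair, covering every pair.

states=4 start=0 accept={1} delta: 0a->1 0b->2 1a->3 1b->0 2a->2 2b->0 3a->1 3b->0

Grow the machine one transition at a time. Run the examples from 0; the earliest place one falls off (shortest prefix, ties alphabetical) gets sent to the lowest-numbered state that keeps every Accept/Reject pair distinguishable — a pair clashes when both reach the same state with identical unread suffix — and to a fresh state only if none does.
a: 0a undefined. 0a->0: no, a/aa meet in 0. Open state 1: 0a->1.
b: 0b undefined. 0b->0: no, a/ba meet in 1. 0b->1: no, a/b meet in 1. Open state 2: 0b->2.
aa: 1a undefined. 1a->0: no, aaba/ba meet in 2 with "a" left. 1a->1: no, a/aa meet in 1. 1a->2: no, aaa/ba meet in 2 with "a" left. Open state 3: 1a->3.
ab: 1b undefined. 1b->0: ok.
ba: 2a undefined. 2a->0: no, a/baa meet in 1. 2a->1: no, a/ba meet in 1. 2a->2: ok.
bb: 2b undefined. 2b->0: ok.
aaa: 3a undefined. 3a->0: no, aaa/bb meet in 0. 3a->1: ok.
aab: 3b undefined. 3b->0: ok.
All examples now run through 4 states with every (state, symbol) defined. Accept strings end in {1}, Reject strings end in {0,2,3}; accept={1}.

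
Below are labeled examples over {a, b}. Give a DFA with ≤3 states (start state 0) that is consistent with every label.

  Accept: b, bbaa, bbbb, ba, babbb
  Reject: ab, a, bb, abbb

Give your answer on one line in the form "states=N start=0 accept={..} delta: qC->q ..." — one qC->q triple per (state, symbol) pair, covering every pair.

states=3 start=0 accept={2} delta: 0a->1 0b->2 1a->2 1b->0 2a->2 2b->1

State merging on the prefix tree: take the shortest (then alphabetical) example prefix whose next move is undefined and point that move at state 0, else 1, else 2, ...; a target is out if some Accept/Reject pair would then sit in one state with the same input left (inseparable). If every existing state is out, open a new one.
a: 0a undefined. 0a->0: no, b/ab meet in 0 with "b" left. Open state 1: 0a->1.
b: 0b undefined. 0b->0: no, b/bb meet in 0. 0b->1: no, b/a meet in 1. Open state 2: 0b->2.
ab: 1b undefined. 1b->0: ok.
ba: 2a undefined. 2a->0: no, ba/ab meet in 0. 2a->1: no, ba/a meet in 1. 2a->2: ok.
bb: 2b undefined. 2b->0: no, bbbb/ab meet in 0. 2b->1: ok.
bba: 1a undefined. 1a->0: no, bbaa/a meet in 1. 1a->1: no, bbaa/a meet in 1. 1a->2: ok.
All examples now run through 3 states with every (state, symbol) defined. Accept strings end in {2}, Reject strings end in {0,1}; accept={2}.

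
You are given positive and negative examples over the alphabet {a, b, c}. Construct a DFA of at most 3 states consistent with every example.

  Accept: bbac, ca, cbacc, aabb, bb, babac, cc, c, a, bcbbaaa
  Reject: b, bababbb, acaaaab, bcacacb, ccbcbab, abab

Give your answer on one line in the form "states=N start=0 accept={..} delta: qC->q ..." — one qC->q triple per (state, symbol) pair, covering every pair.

states=2 start=0 accept={0} delta: 0a->0 0b->1 0c->0 1a->0 1b->0 1c->0

Fold the examples into a partial DFA from state 0: repeatedly fix the first undefined (state, symbol) met by the shortest-then-alphabetical prefix, trying targets in increasing order and rejecting any under which an Accept and a Reject string meet in one state with the same remainder; add a state when all current targets are rejected. Accepting states are where Accept strings end.
a: 0a undefined. 0a->0: ok.
b: 0b undefined. 0b->0: no, aabb/b meet in 0. Open state 1: 0b->1.
c: 0c undefined. 0c->0: ok.
ba: 1a undefined. 1a->0: ok.
bb: 1b undefined. 1b->0: ok.
bc: 1c undefined. 1c->0: ok.
All examples now run through 2 states with every (state, symbol) defined. Accept strings end in {0}, Reject strings end in {1}; accept={0}.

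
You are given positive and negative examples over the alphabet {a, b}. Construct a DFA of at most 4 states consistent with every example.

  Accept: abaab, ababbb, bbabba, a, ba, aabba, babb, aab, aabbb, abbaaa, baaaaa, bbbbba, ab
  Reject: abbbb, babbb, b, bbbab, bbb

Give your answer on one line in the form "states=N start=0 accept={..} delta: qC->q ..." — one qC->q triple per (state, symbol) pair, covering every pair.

states=3 start=0 accept={0,1} delta: 0a->1 0b->2 1a->1 1b->0 2a->0 2b->0

State merging on the prefix tree: take the shortest (then alphabetical) example prefix whose next move is undefined and point that move at state 0, else 1, else 2, ...; a target is out if some Accept/Reject pair would then sit in one state with the same input left (inseparable). If every existing state is out, open a new one.
a: 0a undefined. 0a->0: no, ababbb/babbb meet in 0 with "babbb" left. Open state 1: 0a->1.
b: 0b undefined. 0b->0: no, ab/bbbab meet in 1 with "b" left. 0b->1: no, a/b meet in 1. Open state 2: 0b->2.
aa: 1a undefined. 1a->0: no, aab/b meet in 2. 1a->1: ok.
ab: 1b undefined. 1b->0: ok.
ba: 2a undefined. 2a->0: ok.
bb: 2b undefined. 2b->0: ok.
All examples now run through 3 states with every (state, symbol) defined. Accept strings end in {0,1}, Reject strings end in {2}; accept={0,1}.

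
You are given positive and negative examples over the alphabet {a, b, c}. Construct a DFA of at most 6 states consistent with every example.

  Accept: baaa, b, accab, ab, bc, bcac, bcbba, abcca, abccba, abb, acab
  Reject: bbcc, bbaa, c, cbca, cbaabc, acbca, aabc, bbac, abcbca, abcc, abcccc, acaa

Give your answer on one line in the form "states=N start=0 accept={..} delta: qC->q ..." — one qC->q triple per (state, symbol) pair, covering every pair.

states=5 start=0 accept={1,2,3} delta: 0a->1 0b->1 0c->0 1a->1 1b->2 1c->3 2a->3 2b->1 2c->0 3a->4 3b->1 3c->0 4a->0 4b->1 4c->1

Grow the machine one transition at a time. Run the examples from 0; the earliest place one falls off (shortest prefix, ties alphabetical) gets sent to the lowest-numbered state that keeps every Accept/Reject pair distinguishable — a pair clashes when both reach the same state with identical unread suffix — and to a fresh state only if none does.
a: 0a undefined. 0a->0: no, bc/aabc meet in 0 with "bc" left. Open state 1: 0a->1.
b: 0b undefined. 0b->0: no, bc/c meet in 0 with "c" left. 0b->1: ok.
c: 0c undefined. 0c->0: ok.
aa: 1a undefined. 1a->0: no, baaa/c meet in 0. 1a->1: ok.
ab: 1b undefined. 1b->0: no, baaa/bbaa meet in 1. 1b->1: no, baaa/bbaa meet in 1. Open state 2: 1b->2.
ac: 1c undefined. 1c->0: no, baaa/cbca meet in 1. 1c->1: no, baaa/cbca meet in 1. 1c->2: no, bcac/bbac meet in 2 with "ac" left. Open state 3: 1c->3.
abb: 2b undefined. 2b->0: no, abb/c meet in 0. 2b->1: ok.
abc: 2c undefined. 2c->0: ok.
aca: 3a undefined. 3a->0: no, baaa/acaa meet in 1. 3a->1: no, baaa/cbca meet in 1. 3a->2: no, ab/cbca meet in 2. 3a->3: no, bc/cbca meet in 3. Open state 4: 3a->4.
acb: 3b undefined. 3b->0: no, baaa/acbca meet in 1. 3b->1: ok.
acc: 3c undefined. 3c->0: ok.
bba: 2a undefined. 2a->0: no, baaa/bbaa meet in 1. 2a->1: no, baaa/bbaa meet in 1. 2a->2: no, accab/bbaa meet in 2. 2a->3: ok.
acaa: 4a undefined. 4a->0: ok.
acab: 4b undefined. 4b->0: no, acab/bbcc meet in 0. 4b->1: ok.
bcac: 4c undefined. 4c->0: no, bcac/bbcc meet in 0. 4c->1: ok.
All examples now run through 5 states with every (state, symbol) defined. Accept strings end in {1,2,3}, Reject strings end in {0,4}; accept={1,2,3}.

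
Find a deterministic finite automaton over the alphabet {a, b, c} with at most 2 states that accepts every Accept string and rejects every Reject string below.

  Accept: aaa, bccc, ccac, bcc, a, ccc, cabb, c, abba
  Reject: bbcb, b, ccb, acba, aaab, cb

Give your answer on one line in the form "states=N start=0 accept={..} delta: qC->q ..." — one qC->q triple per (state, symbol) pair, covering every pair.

State merging on the prefix tree: take the shortest (then alphabetical) example prefix whose next move is undefined and point that move at state 0, else 1, else 2, ...; a target is out if some Accept/Reject pair would then sit in one state with the same input left (inseparable). If every existing state is out, open a new one.
a: 0a undefined. 0a->0: ok.
b: 0b undefined. 0b->0: no, aaa/b meet in 0. Open state 1: 0b->1.
c: 0c undefined. 0c->0: ok.
bb: 1b undefined. 1b->0: ok.
bc: 1c undefined. 1c->0: ok.
acba: 1a undefined. 1a->0: no, aaa/acba meet in 0. 1a->1: ok.
All examples now run through 2 states with every (state, symbol) defined. Accept strings end in {0}, Reject strings end in {1}; accept={0}.

states=2 start=0 accept={0} delta: 0a->0 0b->1 0c->0 1a->1 1b->0 1c->0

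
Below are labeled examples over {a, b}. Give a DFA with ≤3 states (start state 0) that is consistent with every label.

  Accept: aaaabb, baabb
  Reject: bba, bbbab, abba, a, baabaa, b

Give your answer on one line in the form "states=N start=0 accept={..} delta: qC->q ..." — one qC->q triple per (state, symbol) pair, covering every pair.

Fold the examples into a partial DFA from state 0: repeatedly fix the first undefined (state, symbol) met by the shortest-then-alphabetical prefix, trying targets in increasing order and rejecting any under which an Accept and a Reject string meet in one state with the same remainder; add a state when all current targets are rejected. Accepting states are where Accept strings end.
a: 0a undefined. 0a->0: ok.
b: 0b undefined. 0b->0: no, aaaabb/bba meet in 0. Open state 1: 0b->1.
ba: 1a undefined. 1a->0: ok.
bb: 1b undefined. 1b->0: no, aaaabb/bba meet in 0. 1b->1: no, aaaabb/bbbab meet in 1. Open state 2: 1b->2.
bba: 2a undefined. 2a->0: ok.
bbb: 2b undefined. 2b->0: ok.
All examples now run through 3 states with every (state, symbol) defined. Accept strings end in {2}, Reject strings end in {0,1}; accept={2}.

states=3 start=0 accept={2} delta: 0a->0 0b->1 1a->0 1b->2 2a->0 2b->0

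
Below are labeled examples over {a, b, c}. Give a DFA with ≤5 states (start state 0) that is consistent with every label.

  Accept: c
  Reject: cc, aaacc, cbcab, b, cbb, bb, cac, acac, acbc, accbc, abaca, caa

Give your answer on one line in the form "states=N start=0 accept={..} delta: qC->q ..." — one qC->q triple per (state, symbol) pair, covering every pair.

states=3 start=0 accept={1} delta: 0a->0 0b->0 0c->1 1a->2 1b->2 1c->2 2a->0 2b->2 2c->0

Grow the machine one transition at a time. Run the examples from 0; the earliest place one falls off (shortest prefix, ties alphabetical) gets sent to the lowest-numbered state that keeps every Accept/Reject pair distinguishable — a pair clashes when both reach the same state with identical unread suffix — and to a fresh state only if none does.
a: 0a undefined. 0a->0: ok.
b: 0b undefined. 0b->0: ok.
c: 0c undefined. 0c->0: no, c/cc meet in 0. Open state 1: 0c->1.
ca: 1a undefined. 1a->0: no, c/cac meet in 1. 1a->1: no, c/abaca meet in 1. Open state 2: 1a->2.
cb: 1b undefined. 1b->0: no, c/acbc meet in 1. 1b->1: no, c/cbb meet in 1. 1b->2: ok.
cc: 1c undefined. 1c->0: no, c/accbc meet in 1. 1c->1: no, c/cc meet in 1. 1c->2: ok.
caa: 2a undefined. 2a->0: ok.
cac: 2c undefined. 2c->0: ok.
cbb: 2b undefined. 2b->0: no, c/accbc meet in 1. 2b->1: no, c/cbb meet in 1. 2b->2: ok.
All examples now run through 3 states with every (state, symbol) defined. Accept strings end in {1}, Reject strings end in {0,2}; accept={1}.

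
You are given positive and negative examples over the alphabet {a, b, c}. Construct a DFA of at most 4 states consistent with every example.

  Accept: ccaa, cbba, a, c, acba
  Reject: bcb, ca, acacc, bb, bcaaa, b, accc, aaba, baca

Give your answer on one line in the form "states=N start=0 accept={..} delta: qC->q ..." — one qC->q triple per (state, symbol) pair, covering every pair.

states=4 start=0 accept={0,2} delta: 0a->0 0b->1 0c->2 1a->1 1b->1 1c->1 2a->1 2b->3 2c->3 3a->0 3b->0 3c->1

Fold the examples into a partial DFA from state 0: repeatedly fix the first undefined (state, symbol) met by the shortest-then-alphabetical prefix, trying targets in increasing order and rejecting any under which an Accept and a Reject string meet in one state with the same remainder; add a state when all current targets are rejected. Accepting states are where Accept strings end.
a: 0a undefined. 0a->0: ok.
b: 0b undefined. 0b->0: no, a/bb meet in 0. Open state 1: 0b->1.
c: 0c undefined. 0c->0: no, ccaa/ca meet in 0. 0c->1: no, c/b meet in 1. Open state 2: 0c->2.
ba: 1a undefined. 1a->0: no, a/aaba meet in 0. 1a->1: ok.
bb: 1b undefined. 1b->0: no, a/bb meet in 0. 1b->1: ok.
bc: 1c undefined. 1c->0: no, a/bcaaa meet in 0. 1c->1: ok.
ca: 2a undefined. 2a->0: no, a/ca meet in 0. 2a->1: ok.
cb: 2b undefined. 2b->0: no, cbba/bcb meet in 1. 2b->1: no, cbba/bcb meet in 1. 2b->2: no, cbba/bcb meet in 1. Open state 3: 2b->3.
cc: 2c undefined. 2c->0: no, c/accc meet in 2. 2c->1: no, ccaa/bcb meet in 1. 2c->2: no, ccaa/bcb meet in 1. 2c->3: ok.
cbb: 3b undefined. 3b->0: ok.
cca: 3a undefined. 3a->0: ok.
accc: 3c undefined. 3c->0: no, ccaa/accc meet in 0. 3c->1: ok.
All examples now run through 4 states with every (state, symbol) defined. Accept strings end in {0,2}, Reject strings end in {1}; accept={0,2}.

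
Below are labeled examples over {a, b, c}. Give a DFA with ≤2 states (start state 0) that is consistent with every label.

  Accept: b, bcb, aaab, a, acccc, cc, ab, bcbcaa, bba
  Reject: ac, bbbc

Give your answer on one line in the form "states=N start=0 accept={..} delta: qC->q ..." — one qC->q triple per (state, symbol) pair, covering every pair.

State merging on the prefix tree: take the shortest (then alphabetical) example prefix whose next move is undefined and point that move at state 0, else 1, else 2, ...; a target is out if some Accept/Reject pair would then sit in one state with the same input left (inseparable). If every existing state is out, open a new one.
a: 0a undefined. 0a->0: ok.
b: 0b undefined. 0b->0: ok.
c: 0c undefined. 0c->0: no, b/ac meet in 0. Open state 1: 0c->1.
cc: 1c undefined. 1c->0: ok.
bcb: 1b undefined. 1b->0: ok.
bcbca: 1a undefined. 1a->0: ok.
All examples now run through 2 states with every (state, symbol) defined. Accept strings end in {0}, Reject strings end in {1}; accept={0}.

states=2 start=0 accept={0} delta: 0a->0 0b->0 0c->1 1a->0 1b->0 1c->0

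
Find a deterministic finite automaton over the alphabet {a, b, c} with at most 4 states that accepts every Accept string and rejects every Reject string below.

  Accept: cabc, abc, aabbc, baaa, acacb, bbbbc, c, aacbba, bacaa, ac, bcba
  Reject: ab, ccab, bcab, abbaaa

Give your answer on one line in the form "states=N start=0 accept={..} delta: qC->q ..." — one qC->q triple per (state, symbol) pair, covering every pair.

Fold the examples into a partial DFA from state 0: repeatedly fix the first undefined (state, symbol) met by the shortest-then-alphabetical prefix, trying targets in increasing order and rejecting any under which an Accept and a Reject string meet in one state with the same remainder; add a state when all current targets are rejected. Accepting states are where Accept strings end.
a: 0a undefined. 0a->0: ok.
b: 0b undefined. 0b->0: no, baaa/ab meet in 0. Open state 1: 0b->1.
c: 0c undefined. 0c->0: no, acacb/ab meet in 1. 0c->1: no, c/ab meet in 1. Open state 2: 0c->2.
ba: 1a undefined. 1a->0: ok.
bb: 1b undefined. 1b->0: no, baaa/abbaaa meet in 0. 1b->1: no, baaa/abbaaa meet in 0. 1b->2: ok.
bc: 1c undefined. 1c->0: ok.
ca: 2a undefined. 2a->0: no, cabc/abbaaa meet in 0. 2a->1: no, abc/abbaaa meet in 0. 2a->2: no, c/abbaaa meet in 2. Open state 3: 2a->3.
cc: 2c undefined. 2c->0: ok.
bbb: 2b undefined. 2b->0: ok.
cab: 3b undefined. 3b->0: ok.
acac: 3c undefined. 3c->0: no, acacb/ab meet in 1. 3c->1: ok.
abbaa: 3a undefined. 3a->0: no, abc/abbaaa meet in 0. 3a->1: no, abc/abbaaa meet in 0. 3a->2: ok.
All examples now run through 4 states with every (state, symbol) defined. Accept strings end in {0,2}, Reject strings end in {1,3}; accept={0,2}.

states=4 start=0 accept={0,2} delta: 0a->0 0b->1 0c->2 1a->0 1b->2 1c->0 2a->3 2b->0 2c->0 3a->2 3b->0 3c->1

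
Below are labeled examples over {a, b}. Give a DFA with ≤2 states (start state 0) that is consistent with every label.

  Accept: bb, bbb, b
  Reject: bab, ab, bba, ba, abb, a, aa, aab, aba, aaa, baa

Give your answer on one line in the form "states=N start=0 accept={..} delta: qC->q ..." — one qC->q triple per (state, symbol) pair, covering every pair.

Grow the machine one transition at a time. Run the examples from 0; the earliest place one falls off (shortest prefix, ties alphabetical) gets sent to the lowest-numbered state that keeps every Accept/Reject pair distinguishable — a pair clashes when both reach the same state with identical unread suffix — and to a fresh state only if none does.
a: 0a undefined. 0a->0: no, bb/abb meet in 0 with "bb" left. Open state 1: 0a->1.
b: 0b undefined. 0b->0: ok.
aa: 1a undefined. 1a->0: no, bb/aa meet in 0. 1a->1: ok.
ab: 1b undefined. 1b->0: no, bb/bab meet in 0. 1b->1: ok.
All examples now run through 2 states with every (state, symbol) defined. Accept strings end in {0}, Reject strings end in {1}; accept={0}.

states=2 start=0 accept={0} delta: 0a->1 0b->0 1a->1 1b->1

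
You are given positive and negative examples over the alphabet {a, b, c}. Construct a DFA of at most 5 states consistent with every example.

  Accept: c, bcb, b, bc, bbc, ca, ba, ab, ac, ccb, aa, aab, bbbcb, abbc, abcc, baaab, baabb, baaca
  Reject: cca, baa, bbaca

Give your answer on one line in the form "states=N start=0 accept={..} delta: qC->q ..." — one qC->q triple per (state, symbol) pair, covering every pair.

states=4 start=0 accept={0,1,2} delta: 0a->0 0b->1 0c->1 1a->2 1b->1 1c->2 2a->3 2b->0 2c->2 3a->0 3b->0 3c->0

Fold the examples into a partial DFA from state 0: repeatedly fix the first undefined (state, symbol) met by the shortest-then-alphabetical prefix, trying targets in increasing order and rejecting any under which an Accept and a Reject string meet in one state with the same remainder; add a state when all current targets are rejected. Accepting states are where Accept strings end.
a: 0a undefined. 0a->0: ok.
b: 0b undefined. 0b->0: no, b/baa meet in 0. Open state 1: 0b->1.
c: 0c undefined. 0c->0: no, c/cca meet in 0. 0c->1: ok.
ba: 1a undefined. 1a->0: no, ca/baa meet in 0. 1a->1: no, c/baa meet in 1. Open state 2: 1a->2.
bb: 1b undefined. 1b->0: no, ca/bbaca meet in 2. 1b->1: ok.
bc: 1c undefined. 1c->0: no, bc/cca meet in 0. 1c->1: no, ca/cca meet in 2. 1c->2: ok.
baa: 2a undefined. 2a->0: no, aa/cca meet in 0. 2a->1: no, c/cca meet in 1. 2a->2: no, bc/cca meet in 2. Open state 3: 2a->3.
bcb: 2b undefined. 2b->0: ok.
abcc: 2c undefined. 2c->0: no, bcb/bbaca meet in 0. 2c->1: no, bc/bbaca meet in 2. 2c->2: ok.
baaa: 3a undefined. 3a->0: ok.
baab: 3b undefined. 3b->0: ok.
baac: 3c undefined. 3c->0: ok.
All examples now run through 4 states with every (state, symbol) defined. Accept strings end in {0,1,2}, Reject strings end in {3}; accept={0,1,2}.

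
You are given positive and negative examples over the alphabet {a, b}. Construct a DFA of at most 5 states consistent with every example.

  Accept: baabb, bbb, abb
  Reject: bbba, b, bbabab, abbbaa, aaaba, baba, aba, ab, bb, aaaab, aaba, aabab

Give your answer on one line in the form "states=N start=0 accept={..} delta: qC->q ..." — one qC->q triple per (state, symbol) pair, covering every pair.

Fold the examples into a partial DFA from state 0: repeatedly fix the first undefined (state, symbol) met by the shortest-then-alphabetical prefix, trying targets in increasing order and rejecting any under which an Accept and a Reject string meet in one state with the same remainder; add a state when all current targets are rejected. Accepting states are where Accept strings end.
a: 0a undefined. 0a->0: no, abb/bb meet in 0 with "bb" left. Open state 1: 0a->1.
b: 0b undefined. 0b->0: no, bbb/b meet in 0. 0b->1: ok.
aa: 1a undefined. 1a->0: ok.
ab: 1b undefined. 1b->0: no, baabb/b meet in 1. 1b->1: no, baabb/b meet in 1. Open state 2: 1b->2.
aba: 2a undefined. 2a->0: ok.
abb: 2b undefined. 2b->0: no, baabb/aaaba meet in 0. 2b->1: no, baabb/b meet in 1. 2b->2: no, baabb/ab meet in 2. Open state 3: 2b->3.
abbb: 3b undefined. 3b->0: ok.
bbba: 3a undefined. 3a->0: ok.
All examples now run through 4 states with every (state, symbol) defined. Accept strings end in {3}, Reject strings end in {0,1,2}; accept={3}.

states=4 start=0 accept={3} delta: 0a->1 0b->1 1a->0 1b->2 2a->0 2b->3 3a->0 3b->0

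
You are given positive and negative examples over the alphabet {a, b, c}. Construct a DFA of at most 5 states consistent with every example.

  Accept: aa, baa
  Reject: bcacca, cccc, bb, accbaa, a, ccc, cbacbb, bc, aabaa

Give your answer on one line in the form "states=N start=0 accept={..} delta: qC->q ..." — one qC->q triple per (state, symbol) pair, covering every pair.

State merging on the prefix tree: take the shortest (then alphabetical) example prefix whose next move is undefined and point that move at state 0, else 1, else 2, ...; a target is out if some Accept/Reject pair would then sit in one state with the same input left (inseparable). If every existing state is out, open a new one.
a: 0a undefined. 0a->0: no, aa/a meet in 0. Open state 1: 0a->1.
b: 0b undefined. 0b->0: ok.
c: 0c undefined. 0c->0: ok.
aa: 1a undefined. 1a->0: no, aa/cccc meet in 0. 1a->1: no, aa/a meet in 1. Open state 2: 1a->2.
ac: 1c undefined. 1c->0: no, aa/accbaa meet in 2. 1c->1: no, aa/bcacca meet in 2. 1c->2: ok.
aab: 2b undefined. 2b->0: no, aa/aabaa meet in 2. 2b->1: ok.
acc: 2c undefined. 2c->0: no, aa/accbaa meet in 2. 2c->1: no, aa/bcacca meet in 2. 2c->2: ok.
aabaa: 2a undefined. 2a->0: ok.
cbacbb: 1b undefined. 1b->0: ok.
All examples now run through 3 states with every (state, symbol) defined. Accept strings end in {2}, Reject strings end in {0,1}; accept={2}.

states=3 start=0 accept={2} delta: 0a->1 0b->0 0c->0 1a->2 1b->0 1c->2 2a->0 2b->1 2c->2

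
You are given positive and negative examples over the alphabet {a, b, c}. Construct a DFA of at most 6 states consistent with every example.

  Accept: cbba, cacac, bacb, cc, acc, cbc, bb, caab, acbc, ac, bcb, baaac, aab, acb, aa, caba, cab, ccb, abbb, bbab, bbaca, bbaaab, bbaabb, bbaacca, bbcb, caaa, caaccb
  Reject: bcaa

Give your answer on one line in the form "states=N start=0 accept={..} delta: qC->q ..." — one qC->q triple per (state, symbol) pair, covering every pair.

states=4 start=0 accept={0,1,2} delta: 0a->0 0b->0 0c->1 1a->2 1b->0 1c->0 2a->3 2b->0 2c->0 3a->0 3b->0 3c->0

Fold the examples into a partial DFA from state 0: repeatedly fix the first undefined (state, symbol) met by the shortest-then-alphabetical prefix, trying targets in increasing order and rejecting any under which an Accept and a Reject string meet in one state with the same remainder; add a state when all current targets are rejected. Accepting states are where Accept strings end.
a: 0a undefined. 0a->0: ok.
b: 0b undefined. 0b->0: ok.
c: 0c undefined. 0c->0: no, cbba/bcaa meet in 0. Open state 1: 0c->1.
ca: 1a undefined. 1a->0: no, bb/bcaa meet in 0. 1a->1: no, ac/bcaa meet in 1. Open state 2: 1a->2.
cb: 1b undefined. 1b->0: ok.
cc: 1c undefined. 1c->0: ok.
caa: 2a undefined. 2a->0: no, cbba/bcaa meet in 0. 2a->1: no, cbc/bcaa meet in 1. 2a->2: no, bbaca/bcaa meet in 2. Open state 3: 2a->3.
cab: 2b undefined. 2b->0: ok.
cac: 2c undefined. 2c->0: ok.
caaa: 3a undefined. 3a->0: ok.
caab: 3b undefined. 3b->0: ok.
caac: 3c undefined. 3c->0: ok.
All examples now run through 4 states with every (state, symbol) defined. Accept strings end in {0,1,2}, Reject strings end in {3}; accept={0,1,2}.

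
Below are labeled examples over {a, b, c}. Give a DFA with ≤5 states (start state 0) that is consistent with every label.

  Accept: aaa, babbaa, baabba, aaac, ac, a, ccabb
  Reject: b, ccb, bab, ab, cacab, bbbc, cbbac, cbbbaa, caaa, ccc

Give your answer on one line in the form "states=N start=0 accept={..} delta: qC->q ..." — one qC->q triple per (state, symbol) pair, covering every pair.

states=4 start=0 accept={0,2} delta: 0a->0 0b->1 0c->2 1a->0 1b->0 1c->1 2a->3 2b->2 2c->3 3a->3 3b->1 3c->1

Fold the examples into a partial DFA from state 0: repeatedly fix the first undefined (state, symbol) met by the shortest-then-alphabetical prefix, trying targets in increasing order and rejecting any under which an Accept and a Reject string meet in one state with the same remainder; add a state when all current targets are rejected. Accepting states are where Accept strings end.
a: 0a undefined. 0a->0: ok.
b: 0b undefined. 0b->0: no, aaa/b meet in 0. Open state 1: 0b->1.
c: 0c undefined. 0c->0: no, aaa/caaa meet in 0. 0c->1: no, aaac/b meet in 1. Open state 2: 0c->2.
ba: 1a undefined. 1a->0: ok.
bb: 1b undefined. 1b->0: ok.
ca: 2a undefined. 2a->0: no, aaa/caaa meet in 0. 2a->1: no, aaa/caaa meet in 0. 2a->2: no, aaac/caaa meet in 2. Open state 3: 2a->3.
cb: 2b undefined. 2b->0: no, aaa/cbbbaa meet in 0. 2b->1: no, aaa/cbbbaa meet in 0. 2b->2: ok.
cc: 2c undefined. 2c->0: no, aaac/ccc meet in 2. 2c->1: no, aaa/ccb meet in 0. 2c->2: no, aaac/ccb meet in 2. 2c->3: ok.
caa: 3a undefined. 3a->0: no, aaa/cbbbaa meet in 0. 3a->1: no, aaa/caaa meet in 0. 3a->2: no, aaac/cbbbaa meet in 2. 3a->3: ok.
cac: 3c undefined. 3c->0: no, aaa/cbbac meet in 0. 3c->1: ok.
ccb: 3b undefined. 3b->0: no, aaa/ccb meet in 0. 3b->1: ok.
bbbc: 1c undefined. 1c->0: no, aaa/bbbc meet in 0. 1c->1: ok.
All examples now run through 4 states with every (state, symbol) defined. Accept strings end in {0,2}, Reject strings end in {1,3}; accept={0,2}.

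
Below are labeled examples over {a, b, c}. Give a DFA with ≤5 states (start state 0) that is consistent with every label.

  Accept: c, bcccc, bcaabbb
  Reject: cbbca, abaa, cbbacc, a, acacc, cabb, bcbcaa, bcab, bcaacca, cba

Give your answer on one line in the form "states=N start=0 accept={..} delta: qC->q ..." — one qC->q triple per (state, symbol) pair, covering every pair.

State merging on the prefix tree: take the shortest (then alphabetical) example prefix whose next move is undefined and point that move at state 0, else 1, else 2, ...; a target is out if some Accept/Reject pair would then sit in one state with the same input left (inseparable). If every existing state is out, open a new one.
a: 0a undefined. 0a->0: ok.
b: 0b undefined. 0b->0: ok.
c: 0c undefined. 0c->0: no, c/cbbca meet in 0. Open state 1: 0c->1.
ca: 1a undefined. 1a->0: no, bcaabbb/abaa meet in 0. 1a->1: ok.
cb: 1b undefined. 1b->0: no, c/cbbca meet in 1. 1b->1: no, c/cabb meet in 1. Open state 2: 1b->2.
bcc: 1c undefined. 1c->0: no, c/acacc meet in 1. 1c->1: no, c/acacc meet in 1. 1c->2: ok.
cba: 2a undefined. 2a->0: ok.
cbb: 2b undefined. 2b->0: no, c/cbbca meet in 1. 2b->1: no, c/cabb meet in 1. 2b->2: no, bcaabbb/cbbacc meet in 2. Open state 3: 2b->3.
bcbc: 2c undefined. 2c->0: ok.
cbba: 3a undefined. 3a->0: ok.
cbbc: 3c undefined. 3c->0: ok.
bcaabbb: 3b undefined. 3b->0: no, bcaabbb/cbbca meet in 0. 3b->1: ok.
All examples now run through 4 states with every (state, symbol) defined. Accept strings end in {1}, Reject strings end in {0,2,3}; accept={1}.

states=4 start=0 accept={1} delta: 0a->0 0b->0 0c->1 1a->1 1b->2 1c->2 2a->0 2b->3 2c->0 3a->0 3b->1 3c->0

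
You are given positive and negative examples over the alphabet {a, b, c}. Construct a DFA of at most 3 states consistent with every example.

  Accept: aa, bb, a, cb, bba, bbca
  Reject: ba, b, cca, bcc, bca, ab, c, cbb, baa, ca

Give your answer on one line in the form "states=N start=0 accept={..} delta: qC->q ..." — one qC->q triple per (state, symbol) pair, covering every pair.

Fold the examples into a partial DFA from state 0: repeatedly fix the first undefined (state, symbol) met by the shortest-then-alphabetical prefix, trying targets in increasing order and rejecting any under which an Accept and a Reject string meet in one state with the same remainder; add a state when all current targets are rejected. Accepting states are where Accept strings end.
a: 0a undefined. 0a->0: ok.
b: 0b undefined. 0b->0: no, aa/ba meet in 0. Open state 1: 0b->1.
c: 0c undefined. 0c->0: no, aa/cca meet in 0. 0c->1: ok.
ba: 1a undefined. 1a->0: no, aa/ba meet in 0. 1a->1: ok.
bb: 1b undefined. 1b->0: no, bbca/ba meet in 1. 1b->1: no, bb/ba meet in 1. Open state 2: 1b->2.
bc: 1c undefined. 1c->0: no, aa/cca meet in 0. 1c->1: ok.
bba: 2a undefined. 2a->0: ok.
bbc: 2c undefined. 2c->0: ok.
cbb: 2b undefined. 2b->0: no, aa/cbb meet in 0. 2b->1: ok.
All examples now run through 3 states with every (state, symbol) defined. Accept strings end in {0,2}, Reject strings end in {1}; accept={0,2}.

states=3 start=0 accept={0,2} delta: 0a->0 0b->1 0c->1 1a->1 1b->2 1c->1 2a->0 2b->1 2c->0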